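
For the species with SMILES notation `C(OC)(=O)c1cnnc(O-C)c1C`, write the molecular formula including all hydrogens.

C8H10N2O3

Heavy atoms from the SMILES: 8 C, 2 N, 3 O.
Implicit hydrogens by atom environment:
  3 × C: 3 H each → 9
  3 × C (aromatic): no H
  3 × O: no H
  2 × N (aromatic): no H
  1 × C (aromatic): 1 H
  1 × C: no H
  Total hydrogens = 10.
Molecular formula: C8H10N2O3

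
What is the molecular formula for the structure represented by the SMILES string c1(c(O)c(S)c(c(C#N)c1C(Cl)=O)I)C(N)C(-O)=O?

Heavy atoms from the SMILES: 10 C, 1 Cl, 1 I, 2 N, 4 O, 1 S.
Implicit hydrogens by atom environment:
  6 × C (aromatic): no H
  3 × C: no H
  2 × O: 1 H each → 2
  2 × O: no H
  1 × C: 1 H
  1 × Cl: no H
  1 × I: no H
  1 × N: 2 H
  1 × N: no H
  1 × S: 1 H
  Total hydrogens = 6.
Molecular formula: C10H6ClIN2O4S

C10H6ClIN2O4S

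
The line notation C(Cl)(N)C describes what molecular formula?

C2H6ClN

Heavy atoms from the SMILES: 2 C, 1 Cl, 1 N.
Implicit hydrogens by atom environment:
  1 × C: 3 H
  1 × C: 1 H
  1 × Cl: no H
  1 × N: 2 H
  Total hydrogens = 6.
Molecular formula: C2H6ClN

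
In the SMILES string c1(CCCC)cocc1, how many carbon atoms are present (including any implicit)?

8

The symbol for carbon appears 8 times in the SMILES. Lowercase c denotes aromatic carbon and counts toward C.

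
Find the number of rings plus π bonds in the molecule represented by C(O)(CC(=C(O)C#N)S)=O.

4

Molecular formula from the SMILES: C5H5NO3S.
DoU = (2C + 2 + N − H − X)/2 = (2·5 + 2 + 1 − 5 − 0)/2 = 8/2 = 4.
(Structurally: 0 ring(s) + 4 π bond(s) = 4.)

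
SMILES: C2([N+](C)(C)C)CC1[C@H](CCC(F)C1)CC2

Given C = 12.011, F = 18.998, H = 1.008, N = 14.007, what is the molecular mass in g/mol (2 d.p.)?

214.35

Molecular formula: C13H25FN+.
M = 13×12.011 + 1×18.998 + 25×1.008 + 1×14.007 = 214.35 g/mol.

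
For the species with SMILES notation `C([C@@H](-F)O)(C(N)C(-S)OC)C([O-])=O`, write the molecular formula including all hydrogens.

C6H11FNO4S-

Heavy atoms from the SMILES: 6 C, 1 F, 1 N, 4 O, 1 S.
Implicit hydrogens by atom environment:
  4 × C: 1 H each → 4
  2 × O: no H
  1 × C: 3 H
  1 × C: no H
  1 × F: no H
  1 × N: 2 H
  1 × O: 1 H
  1 × O (charge -1): no H
  1 × S: 1 H
  Total hydrogens = 11.
Net charge -1.
Molecular formula: C6H11FNO4S-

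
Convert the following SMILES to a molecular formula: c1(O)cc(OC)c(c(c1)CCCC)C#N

Heavy atoms from the SMILES: 12 C, 1 N, 2 O.
Implicit hydrogens by atom environment:
  4 × C (aromatic): no H
  3 × C: 2 H each → 6
  2 × C: 3 H each → 6
  2 × C (aromatic): 1 H each → 2
  1 × C: no H
  1 × N: no H
  1 × O: 1 H
  1 × O: no H
  Total hydrogens = 15.
Molecular formula: C12H15NO2

C12H15NO2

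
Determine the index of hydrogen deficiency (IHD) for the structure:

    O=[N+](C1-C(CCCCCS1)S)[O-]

2

Molecular formula from the SMILES: C7H13NO2S2.
DoU = (2C + 2 + N − H − X)/2 = (2·7 + 2 + 1 − 13 − 0)/2 = 4/2 = 2.
(Structurally: 1 ring(s) + 1 π bond(s) = 2.)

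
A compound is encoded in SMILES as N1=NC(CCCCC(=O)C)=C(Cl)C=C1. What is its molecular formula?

Heavy atoms from the SMILES: 10 C, 1 Cl, 2 N, 1 O.
Implicit hydrogens by atom environment:
  4 × C: 2 H each → 8
  2 × C (aromatic): 1 H each → 2
  2 × C (aromatic): no H
  2 × N (aromatic): no H
  1 × C: 3 H
  1 × C: no H
  1 × Cl: no H
  1 × O: no H
  Total hydrogens = 13.
Molecular formula: C10H13ClN2O

C10H13ClN2O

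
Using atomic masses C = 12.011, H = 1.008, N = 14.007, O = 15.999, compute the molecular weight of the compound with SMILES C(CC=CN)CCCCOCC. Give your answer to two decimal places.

171.28

Molecular formula: C10H21NO.
M = 10×12.011 + 21×1.008 + 1×14.007 + 1×15.999 = 171.28 g/mol.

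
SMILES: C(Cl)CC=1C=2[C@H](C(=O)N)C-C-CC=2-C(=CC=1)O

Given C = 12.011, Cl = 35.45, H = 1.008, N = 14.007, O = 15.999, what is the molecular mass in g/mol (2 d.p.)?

Molecular formula: C13H16ClNO2.
M = 13×12.011 + 1×35.45 + 16×1.008 + 1×14.007 + 2×15.999 = 253.73 g/mol.

253.73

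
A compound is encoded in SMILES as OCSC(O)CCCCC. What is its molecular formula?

Heavy atoms from the SMILES: 7 C, 2 O, 1 S.
Implicit hydrogens by atom environment:
  5 × C: 2 H each → 10
  2 × O: 1 H each → 2
  1 × C: 3 H
  1 × C: 1 H
  1 × S: no H
  Total hydrogens = 16.
Molecular formula: C7H16O2S

C7H16O2S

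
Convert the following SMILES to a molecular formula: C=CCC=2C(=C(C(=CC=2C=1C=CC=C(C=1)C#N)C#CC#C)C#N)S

Heavy atoms from the SMILES: 21 C, 2 N, 1 S.
Implicit hydrogens by atom environment:
  7 × C (aromatic): no H
  5 × C (aromatic): 1 H each → 5
  5 × C: no H
  2 × C: 2 H each → 4
  2 × C: 1 H each → 2
  2 × N: no H
  1 × S: 1 H
  Total hydrogens = 12.
Molecular formula: C21H12N2S

C21H12N2S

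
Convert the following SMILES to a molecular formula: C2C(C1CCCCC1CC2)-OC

C11H20O

Heavy atoms from the SMILES: 11 C, 1 O.
Implicit hydrogens by atom environment:
  7 × C: 2 H each → 14
  3 × C: 1 H each → 3
  1 × C: 3 H
  1 × O: no H
  Total hydrogens = 20.
Molecular formula: C11H20O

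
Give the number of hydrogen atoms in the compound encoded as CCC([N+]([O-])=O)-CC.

Hydrogens are implicit in SMILES; fill each atom to its normal valence:
  2 × C: 3 H each → 6
  2 × C: 2 H each → 4
  1 × C: 1 H
  1 × N (charge +1): no H
  1 × O: no H
  1 × O (charge -1): no H
  Total hydrogens = 11.

11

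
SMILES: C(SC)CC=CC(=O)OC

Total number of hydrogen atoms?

Hydrogens are implicit in SMILES; fill each atom to its normal valence:
  2 × C: 3 H each → 6
  2 × C: 2 H each → 4
  2 × C: 1 H each → 2
  2 × O: no H
  1 × C: no H
  1 × S: no H
  Total hydrogens = 12.

12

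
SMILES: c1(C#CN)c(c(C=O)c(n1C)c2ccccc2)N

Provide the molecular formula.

Heavy atoms from the SMILES: 14 C, 3 N, 1 O.
Implicit hydrogens by atom environment:
  5 × C (aromatic): 1 H each → 5
  5 × C (aromatic): no H
  2 × C: no H
  2 × N: 2 H each → 4
  1 × C: 3 H
  1 × C: 1 H
  1 × N (aromatic): no H
  1 × O: no H
  Total hydrogens = 13.
Molecular formula: C14H13N3O

C14H13N3O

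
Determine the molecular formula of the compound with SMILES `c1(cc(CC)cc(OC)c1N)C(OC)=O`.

C11H15NO3

Heavy atoms from the SMILES: 11 C, 1 N, 3 O.
Implicit hydrogens by atom environment:
  4 × C (aromatic): no H
  3 × C: 3 H each → 9
  3 × O: no H
  2 × C (aromatic): 1 H each → 2
  1 × C: 2 H
  1 × C: no H
  1 × N: 2 H
  Total hydrogens = 15.
Molecular formula: C11H15NO3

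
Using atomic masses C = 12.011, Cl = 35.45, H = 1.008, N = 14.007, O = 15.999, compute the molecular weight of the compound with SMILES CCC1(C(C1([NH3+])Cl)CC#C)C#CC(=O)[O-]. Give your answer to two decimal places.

225.67

Molecular formula: C11H12ClNO2.
M = 11×12.011 + 1×35.45 + 12×1.008 + 1×14.007 + 2×15.999 = 225.67 g/mol.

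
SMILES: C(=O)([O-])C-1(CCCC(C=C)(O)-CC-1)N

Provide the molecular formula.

C10H16NO3-

Heavy atoms from the SMILES: 10 C, 1 N, 3 O.
Implicit hydrogens by atom environment:
  6 × C: 2 H each → 12
  3 × C: no H
  1 × C: 1 H
  1 × N: 2 H
  1 × O: 1 H
  1 × O: no H
  1 × O (charge -1): no H
  Total hydrogens = 16.
Net charge -1.
Molecular formula: C10H16NO3-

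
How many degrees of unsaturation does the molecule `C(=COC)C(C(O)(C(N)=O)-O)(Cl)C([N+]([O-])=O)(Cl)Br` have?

Molecular formula from the SMILES: C7H9BrCl2N2O6.
DoU = (2C + 2 + N − H − X)/2 = (2·7 + 2 + 2 − 9 − 3)/2 = 6/2 = 3.
(Structurally: 0 ring(s) + 3 π bond(s) = 3.)

3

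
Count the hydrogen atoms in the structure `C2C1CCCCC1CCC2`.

18

Hydrogens are implicit in SMILES; fill each atom to its normal valence:
  8 × C: 2 H each → 16
  2 × C: 1 H each → 2
  Total hydrogens = 18.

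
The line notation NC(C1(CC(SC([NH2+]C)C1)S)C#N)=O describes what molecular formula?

Heavy atoms from the SMILES: 8 C, 3 N, 1 O, 2 S.
Implicit hydrogens by atom environment:
  3 × C: no H
  2 × C: 2 H each → 4
  2 × C: 1 H each → 2
  1 × C: 3 H
  1 × N: 2 H
  1 × N (charge +1): 2 H
  1 × N: no H
  1 × O: no H
  1 × S: 1 H
  1 × S: no H
  Total hydrogens = 14.
Net charge +1.
Molecular formula: C8H14N3OS2+

C8H14N3OS2+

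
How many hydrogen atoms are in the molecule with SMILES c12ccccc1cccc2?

8

Hydrogens are implicit in SMILES; fill each atom to its normal valence:
  8 × C (aromatic): 1 H each → 8
  2 × C (aromatic): no H
  Total hydrogens = 8.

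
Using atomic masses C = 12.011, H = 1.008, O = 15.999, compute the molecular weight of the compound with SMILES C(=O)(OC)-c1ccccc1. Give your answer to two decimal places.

Molecular formula: C8H8O2.
M = 8×12.011 + 8×1.008 + 2×15.999 = 136.15 g/mol.

136.15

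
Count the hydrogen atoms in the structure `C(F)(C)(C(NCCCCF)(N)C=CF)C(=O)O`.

17

Hydrogens are implicit in SMILES; fill each atom to its normal valence:
  4 × C: 2 H each → 8
  3 × C: no H
  3 × F: no H
  2 × C: 1 H each → 2
  1 × C: 3 H
  1 × N: 2 H
  1 × N: 1 H
  1 × O: 1 H
  1 × O: no H
  Total hydrogens = 17.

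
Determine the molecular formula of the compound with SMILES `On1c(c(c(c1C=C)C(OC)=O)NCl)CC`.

C10H13ClN2O3

Heavy atoms from the SMILES: 10 C, 1 Cl, 2 N, 3 O.
Implicit hydrogens by atom environment:
  4 × C (aromatic): no H
  2 × C: 3 H each → 6
  2 × C: 2 H each → 4
  2 × O: no H
  1 × C: 1 H
  1 × C: no H
  1 × Cl: no H
  1 × N: 1 H
  1 × N (aromatic): no H
  1 × O: 1 H
  Total hydrogens = 13.
Molecular formula: C10H13ClN2O3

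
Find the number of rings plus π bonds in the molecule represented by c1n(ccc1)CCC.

3

Molecular formula from the SMILES: C7H11N.
DoU = (2C + 2 + N − H − X)/2 = (2·7 + 2 + 1 − 11 − 0)/2 = 6/2 = 3.
(Structurally: 1 ring(s) + 2 π bond(s) = 3.)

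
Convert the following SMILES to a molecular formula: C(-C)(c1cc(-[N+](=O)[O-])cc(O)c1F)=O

C8H6FNO4

Heavy atoms from the SMILES: 8 C, 1 F, 1 N, 4 O.
Implicit hydrogens by atom environment:
  4 × C (aromatic): no H
  2 × C (aromatic): 1 H each → 2
  2 × O: no H
  1 × C: 3 H
  1 × C: no H
  1 × F: no H
  1 × N (charge +1): no H
  1 × O: 1 H
  1 × O (charge -1): no H
  Total hydrogens = 6.
Molecular formula: C8H6FNO4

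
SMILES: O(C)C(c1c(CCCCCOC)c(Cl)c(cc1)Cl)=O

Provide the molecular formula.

Heavy atoms from the SMILES: 14 C, 2 Cl, 3 O.
Implicit hydrogens by atom environment:
  5 × C: 2 H each → 10
  4 × C (aromatic): no H
  3 × O: no H
  2 × C: 3 H each → 6
  2 × C (aromatic): 1 H each → 2
  2 × Cl: no H
  1 × C: no H
  Total hydrogens = 18.
Molecular formula: C14H18Cl2O3

C14H18Cl2O3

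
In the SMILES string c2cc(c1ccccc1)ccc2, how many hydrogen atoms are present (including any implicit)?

10

Hydrogens are implicit in SMILES; fill each atom to its normal valence:
  10 × C (aromatic): 1 H each → 10
  2 × C (aromatic): no H
  Total hydrogens = 10.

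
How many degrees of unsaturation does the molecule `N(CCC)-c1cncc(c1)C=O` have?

5

Molecular formula from the SMILES: C9H12N2O.
DoU = (2C + 2 + N − H − X)/2 = (2·9 + 2 + 2 − 12 − 0)/2 = 10/2 = 5.
(Structurally: 1 ring(s) + 4 π bond(s) = 5.)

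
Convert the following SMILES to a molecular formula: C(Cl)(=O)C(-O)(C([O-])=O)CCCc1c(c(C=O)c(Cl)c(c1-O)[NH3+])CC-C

Heavy atoms from the SMILES: 16 C, 2 Cl, 1 N, 6 O.
Implicit hydrogens by atom environment:
  6 × C (aromatic): no H
  5 × C: 2 H each → 10
  3 × C: no H
  3 × O: no H
  2 × Cl: no H
  2 × O: 1 H each → 2
  1 × C: 3 H
  1 × C: 1 H
  1 × N (charge +1): 3 H
  1 × O (charge -1): no H
  Total hydrogens = 19.
Molecular formula: C16H19Cl2NO6

C16H19Cl2NO6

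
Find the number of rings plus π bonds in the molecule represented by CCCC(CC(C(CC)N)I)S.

0

Molecular formula from the SMILES: C9H20INS.
DoU = (2C + 2 + N − H − X)/2 = (2·9 + 2 + 1 − 20 − 1)/2 = 0/2 = 0.
(Structurally: 0 ring(s) + 0 π bond(s) = 0.)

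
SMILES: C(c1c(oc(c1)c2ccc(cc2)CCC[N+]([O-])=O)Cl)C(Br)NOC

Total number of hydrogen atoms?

18

Hydrogens are implicit in SMILES; fill each atom to its normal valence:
  5 × C (aromatic): 1 H each → 5
  5 × C (aromatic): no H
  4 × C: 2 H each → 8
  2 × O: no H
  1 × Br: no H
  1 × C: 3 H
  1 × C: 1 H
  1 × Cl: no H
  1 × N: 1 H
  1 × N (charge +1): no H
  1 × O (aromatic): no H
  1 × O (charge -1): no H
  Total hydrogens = 18.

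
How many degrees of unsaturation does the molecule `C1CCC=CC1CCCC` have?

Molecular formula from the SMILES: C10H18.
DoU = (2C + 2 + N − H − X)/2 = (2·10 + 2 + 0 − 18 − 0)/2 = 4/2 = 2.
(Structurally: 1 ring(s) + 1 π bond(s) = 2.)

2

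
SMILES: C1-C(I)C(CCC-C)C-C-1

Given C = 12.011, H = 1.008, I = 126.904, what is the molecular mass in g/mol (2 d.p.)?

252.14

Molecular formula: C9H17I.
M = 9×12.011 + 17×1.008 + 1×126.904 = 252.14 g/mol.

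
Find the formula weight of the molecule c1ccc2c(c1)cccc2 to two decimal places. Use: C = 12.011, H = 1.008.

128.17

Molecular formula: C10H8.
M = 10×12.011 + 8×1.008 = 128.17 g/mol.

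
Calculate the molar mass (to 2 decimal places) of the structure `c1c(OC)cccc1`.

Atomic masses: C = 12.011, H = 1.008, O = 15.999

Molecular formula: C7H8O.
M = 7×12.011 + 8×1.008 + 1×15.999 = 108.14 g/mol.

108.14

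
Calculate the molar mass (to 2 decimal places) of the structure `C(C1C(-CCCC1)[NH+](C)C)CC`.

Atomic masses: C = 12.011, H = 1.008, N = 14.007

Molecular formula: C11H24N+.
M = 11×12.011 + 24×1.008 + 1×14.007 = 170.32 g/mol.

170.32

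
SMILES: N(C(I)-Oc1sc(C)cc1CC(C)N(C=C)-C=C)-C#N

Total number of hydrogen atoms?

Hydrogens are implicit in SMILES; fill each atom to its normal valence:
  4 × C: 1 H each → 4
  3 × C: 2 H each → 6
  3 × C (aromatic): no H
  2 × C: 3 H each → 6
  2 × N: no H
  1 × C (aromatic): 1 H
  1 × C: no H
  1 × I: no H
  1 × N: 1 H
  1 × O: no H
  1 × S (aromatic): no H
  Total hydrogens = 18.

18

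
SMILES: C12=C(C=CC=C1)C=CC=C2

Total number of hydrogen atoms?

8

Hydrogens are implicit in SMILES; fill each atom to its normal valence:
  8 × C (aromatic): 1 H each → 8
  2 × C (aromatic): no H
  Total hydrogens = 8.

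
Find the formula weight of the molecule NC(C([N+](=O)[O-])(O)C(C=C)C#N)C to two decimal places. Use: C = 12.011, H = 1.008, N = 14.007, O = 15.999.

185.18

Molecular formula: C7H11N3O3.
M = 7×12.011 + 11×1.008 + 3×14.007 + 3×15.999 = 185.18 g/mol.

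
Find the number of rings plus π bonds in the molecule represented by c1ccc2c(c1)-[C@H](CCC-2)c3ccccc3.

Molecular formula from the SMILES: C16H16.
DoU = (2C + 2 + N − H − X)/2 = (2·16 + 2 + 0 − 16 − 0)/2 = 18/2 = 9.
(Structurally: 3 ring(s) + 6 π bond(s) = 9.)

9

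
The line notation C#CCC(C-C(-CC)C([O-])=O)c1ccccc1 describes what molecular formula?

C15H17O2-

Heavy atoms from the SMILES: 15 C, 2 O.
Implicit hydrogens by atom environment:
  5 × C (aromatic): 1 H each → 5
  3 × C: 2 H each → 6
  3 × C: 1 H each → 3
  2 × C: no H
  1 × C: 3 H
  1 × C (aromatic): no H
  1 × O: no H
  1 × O (charge -1): no H
  Total hydrogens = 17.
Net charge -1.
Molecular formula: C15H17O2-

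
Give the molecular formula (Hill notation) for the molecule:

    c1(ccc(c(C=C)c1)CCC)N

Heavy atoms from the SMILES: 11 C, 1 N.
Implicit hydrogens by atom environment:
  3 × C: 2 H each → 6
  3 × C (aromatic): 1 H each → 3
  3 × C (aromatic): no H
  1 × C: 3 H
  1 × C: 1 H
  1 × N: 2 H
  Total hydrogens = 15.
Molecular formula: C11H15N

C11H15N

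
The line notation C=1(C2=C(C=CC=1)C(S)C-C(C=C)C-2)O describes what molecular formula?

Heavy atoms from the SMILES: 12 C, 1 O, 1 S.
Implicit hydrogens by atom environment:
  3 × C: 2 H each → 6
  3 × C (aromatic): 1 H each → 3
  3 × C: 1 H each → 3
  3 × C (aromatic): no H
  1 × O: 1 H
  1 × S: 1 H
  Total hydrogens = 14.
Molecular formula: C12H14OS

C12H14OS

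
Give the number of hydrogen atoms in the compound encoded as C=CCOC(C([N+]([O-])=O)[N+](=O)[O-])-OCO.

10

Hydrogens are implicit in SMILES; fill each atom to its normal valence:
  4 × O: no H
  3 × C: 2 H each → 6
  3 × C: 1 H each → 3
  2 × N (charge +1): no H
  2 × O (charge -1): no H
  1 × O: 1 H
  Total hydrogens = 10.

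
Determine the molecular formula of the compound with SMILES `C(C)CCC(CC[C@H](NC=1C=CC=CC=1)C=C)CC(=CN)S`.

Heavy atoms from the SMILES: 19 C, 2 N, 1 S.
Implicit hydrogens by atom environment:
  7 × C: 2 H each → 14
  5 × C (aromatic): 1 H each → 5
  4 × C: 1 H each → 4
  1 × C: 3 H
  1 × C: no H
  1 × C (aromatic): no H
  1 × N: 2 H
  1 × N: 1 H
  1 × S: 1 H
  Total hydrogens = 30.
Molecular formula: C19H30N2S

C19H30N2S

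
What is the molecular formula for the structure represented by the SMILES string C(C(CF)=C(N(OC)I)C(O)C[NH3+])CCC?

C10H21FIN2O2+

Heavy atoms from the SMILES: 10 C, 1 F, 1 I, 2 N, 2 O.
Implicit hydrogens by atom environment:
  5 × C: 2 H each → 10
  2 × C: 3 H each → 6
  2 × C: no H
  1 × C: 1 H
  1 × F: no H
  1 × I: no H
  1 × N (charge +1): 3 H
  1 × N: no H
  1 × O: 1 H
  1 × O: no H
  Total hydrogens = 21.
Net charge +1.
Molecular formula: C10H21FIN2O2+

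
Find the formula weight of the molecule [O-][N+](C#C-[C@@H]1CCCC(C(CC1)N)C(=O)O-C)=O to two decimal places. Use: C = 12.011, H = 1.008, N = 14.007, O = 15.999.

Molecular formula: C12H18N2O4.
M = 12×12.011 + 18×1.008 + 2×14.007 + 4×15.999 = 254.29 g/mol.

254.29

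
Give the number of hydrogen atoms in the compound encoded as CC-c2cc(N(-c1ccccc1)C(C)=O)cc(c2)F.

Hydrogens are implicit in SMILES; fill each atom to its normal valence:
  8 × C (aromatic): 1 H each → 8
  4 × C (aromatic): no H
  2 × C: 3 H each → 6
  1 × C: 2 H
  1 × C: no H
  1 × F: no H
  1 × N: no H
  1 × O: no H
  Total hydrogens = 16.

16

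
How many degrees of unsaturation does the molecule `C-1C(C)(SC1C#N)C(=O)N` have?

4

Molecular formula from the SMILES: C6H8N2OS.
DoU = (2C + 2 + N − H − X)/2 = (2·6 + 2 + 2 − 8 − 0)/2 = 8/2 = 4.
(Structurally: 1 ring(s) + 3 π bond(s) = 4.)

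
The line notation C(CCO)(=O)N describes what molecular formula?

C3H7NO2

Heavy atoms from the SMILES: 3 C, 1 N, 2 O.
Implicit hydrogens by atom environment:
  2 × C: 2 H each → 4
  1 × C: no H
  1 × N: 2 H
  1 × O: 1 H
  1 × O: no H
  Total hydrogens = 7.
Molecular formula: C3H7NO2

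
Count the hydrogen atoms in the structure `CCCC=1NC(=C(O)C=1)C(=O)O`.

11

Hydrogens are implicit in SMILES; fill each atom to its normal valence:
  3 × C (aromatic): no H
  2 × C: 2 H each → 4
  2 × O: 1 H each → 2
  1 × C: 3 H
  1 × C (aromatic): 1 H
  1 × C: no H
  1 × N (aromatic): 1 H
  1 × O: no H
  Total hydrogens = 11.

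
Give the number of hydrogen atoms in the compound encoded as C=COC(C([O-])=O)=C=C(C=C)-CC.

11

Hydrogens are implicit in SMILES; fill each atom to its normal valence:
  4 × C: no H
  3 × C: 2 H each → 6
  2 × C: 1 H each → 2
  2 × O: no H
  1 × C: 3 H
  1 × O (charge -1): no H
  Total hydrogens = 11.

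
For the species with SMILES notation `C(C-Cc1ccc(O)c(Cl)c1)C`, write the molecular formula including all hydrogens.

C10H13ClO

Heavy atoms from the SMILES: 10 C, 1 Cl, 1 O.
Implicit hydrogens by atom environment:
  3 × C: 2 H each → 6
  3 × C (aromatic): 1 H each → 3
  3 × C (aromatic): no H
  1 × C: 3 H
  1 × Cl: no H
  1 × O: 1 H
  Total hydrogens = 13.
Molecular formula: C10H13ClO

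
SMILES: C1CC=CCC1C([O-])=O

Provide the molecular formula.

C7H9O2-

Heavy atoms from the SMILES: 7 C, 2 O.
Implicit hydrogens by atom environment:
  3 × C: 2 H each → 6
  3 × C: 1 H each → 3
  1 × C: no H
  1 × O: no H
  1 × O (charge -1): no H
  Total hydrogens = 9.
Net charge -1.
Molecular formula: C7H9O2-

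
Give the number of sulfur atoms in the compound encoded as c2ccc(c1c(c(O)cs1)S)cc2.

The symbol for sulfur appears 2 times in the SMILES.

2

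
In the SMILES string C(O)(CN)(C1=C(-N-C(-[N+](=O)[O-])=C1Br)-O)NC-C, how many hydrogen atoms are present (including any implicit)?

13

Hydrogens are implicit in SMILES; fill each atom to its normal valence:
  4 × C (aromatic): no H
  2 × C: 2 H each → 4
  2 × O: 1 H each → 2
  1 × Br: no H
  1 × C: 3 H
  1 × C: no H
  1 × N: 2 H
  1 × N (aromatic): 1 H
  1 × N: 1 H
  1 × N (charge +1): no H
  1 × O: no H
  1 × O (charge -1): no H
  Total hydrogens = 13.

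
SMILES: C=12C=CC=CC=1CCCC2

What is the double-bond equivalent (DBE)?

5

Molecular formula from the SMILES: C10H12.
DoU = (2C + 2 + N − H − X)/2 = (2·10 + 2 + 0 − 12 − 0)/2 = 10/2 = 5.
(Structurally: 2 ring(s) + 3 π bond(s) = 5.)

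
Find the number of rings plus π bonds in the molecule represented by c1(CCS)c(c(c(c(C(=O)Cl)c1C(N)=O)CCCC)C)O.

6

Molecular formula from the SMILES: C15H20ClNO3S.
DoU = (2C + 2 + N − H − X)/2 = (2·15 + 2 + 1 − 20 − 1)/2 = 12/2 = 6.
(Structurally: 1 ring(s) + 5 π bond(s) = 6.)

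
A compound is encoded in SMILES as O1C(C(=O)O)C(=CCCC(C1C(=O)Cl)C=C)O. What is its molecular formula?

C11H13ClO5

Heavy atoms from the SMILES: 11 C, 1 Cl, 5 O.
Implicit hydrogens by atom environment:
  5 × C: 1 H each → 5
  3 × C: 2 H each → 6
  3 × C: no H
  3 × O: no H
  2 × O: 1 H each → 2
  1 × Cl: no H
  Total hydrogens = 13.
Molecular formula: C11H13ClO5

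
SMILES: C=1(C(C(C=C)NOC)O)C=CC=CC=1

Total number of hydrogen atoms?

15

Hydrogens are implicit in SMILES; fill each atom to its normal valence:
  5 × C (aromatic): 1 H each → 5
  3 × C: 1 H each → 3
  1 × C: 3 H
  1 × C: 2 H
  1 × C (aromatic): no H
  1 × N: 1 H
  1 × O: 1 H
  1 × O: no H
  Total hydrogens = 15.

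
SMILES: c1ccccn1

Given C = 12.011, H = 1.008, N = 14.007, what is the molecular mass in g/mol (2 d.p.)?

79.10

Molecular formula: C5H5N.
M = 5×12.011 + 5×1.008 + 1×14.007 = 79.10 g/mol.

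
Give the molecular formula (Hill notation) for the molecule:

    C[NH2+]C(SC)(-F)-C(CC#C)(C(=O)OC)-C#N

Heavy atoms from the SMILES: 10 C, 1 F, 2 N, 2 O, 1 S.
Implicit hydrogens by atom environment:
  5 × C: no H
  3 × C: 3 H each → 9
  2 × O: no H
  1 × C: 2 H
  1 × C: 1 H
  1 × F: no H
  1 × N (charge +1): 2 H
  1 × N: no H
  1 × S: no H
  Total hydrogens = 14.
Net charge +1.
Molecular formula: C10H14FN2O2S+

C10H14FN2O2S+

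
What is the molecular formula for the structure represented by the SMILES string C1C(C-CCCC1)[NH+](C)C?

Heavy atoms from the SMILES: 9 C, 1 N.
Implicit hydrogens by atom environment:
  6 × C: 2 H each → 12
  2 × C: 3 H each → 6
  1 × C: 1 H
  1 × N (charge +1): 1 H
  Total hydrogens = 20.
Net charge +1.
Molecular formula: C9H20N+

C9H20N+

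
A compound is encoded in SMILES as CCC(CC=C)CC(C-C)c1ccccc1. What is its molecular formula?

Heavy atoms from the SMILES: 16 C.
Implicit hydrogens by atom environment:
  5 × C: 2 H each → 10
  5 × C (aromatic): 1 H each → 5
  3 × C: 1 H each → 3
  2 × C: 3 H each → 6
  1 × C (aromatic): no H
  Total hydrogens = 24.
Molecular formula: C16H24

C16H24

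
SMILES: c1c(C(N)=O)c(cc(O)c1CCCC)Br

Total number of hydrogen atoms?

14

Hydrogens are implicit in SMILES; fill each atom to its normal valence:
  4 × C (aromatic): no H
  3 × C: 2 H each → 6
  2 × C (aromatic): 1 H each → 2
  1 × Br: no H
  1 × C: 3 H
  1 × C: no H
  1 × N: 2 H
  1 × O: 1 H
  1 × O: no H
  Total hydrogens = 14.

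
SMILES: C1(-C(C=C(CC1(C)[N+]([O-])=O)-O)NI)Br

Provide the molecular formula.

Heavy atoms from the SMILES: 1 Br, 7 C, 1 I, 2 N, 3 O.
Implicit hydrogens by atom environment:
  3 × C: 1 H each → 3
  2 × C: no H
  1 × Br: no H
  1 × C: 3 H
  1 × C: 2 H
  1 × I: no H
  1 × N: 1 H
  1 × N (charge +1): no H
  1 × O: 1 H
  1 × O: no H
  1 × O (charge -1): no H
  Total hydrogens = 10.
Molecular formula: C7H10BrIN2O3

C7H10BrIN2O3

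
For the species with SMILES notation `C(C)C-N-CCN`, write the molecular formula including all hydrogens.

C5H14N2

Heavy atoms from the SMILES: 5 C, 2 N.
Implicit hydrogens by atom environment:
  4 × C: 2 H each → 8
  1 × C: 3 H
  1 × N: 2 H
  1 × N: 1 H
  Total hydrogens = 14.
Molecular formula: C5H14N2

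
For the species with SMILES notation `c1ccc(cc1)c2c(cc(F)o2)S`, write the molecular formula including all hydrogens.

Heavy atoms from the SMILES: 10 C, 1 F, 1 O, 1 S.
Implicit hydrogens by atom environment:
  6 × C (aromatic): 1 H each → 6
  4 × C (aromatic): no H
  1 × F: no H
  1 × O (aromatic): no H
  1 × S: 1 H
  Total hydrogens = 7.
Molecular formula: C10H7FOS

C10H7FOS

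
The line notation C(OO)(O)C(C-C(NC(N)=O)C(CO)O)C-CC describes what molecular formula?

Heavy atoms from the SMILES: 10 C, 2 N, 6 O.
Implicit hydrogens by atom environment:
  4 × C: 2 H each → 8
  4 × C: 1 H each → 4
  4 × O: 1 H each → 4
  2 × O: no H
  1 × C: 3 H
  1 × C: no H
  1 × N: 2 H
  1 × N: 1 H
  Total hydrogens = 22.
Molecular formula: C10H22N2O6

C10H22N2O6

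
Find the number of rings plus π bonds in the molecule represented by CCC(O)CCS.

0

Molecular formula from the SMILES: C5H12OS.
DoU = (2C + 2 + N − H − X)/2 = (2·5 + 2 + 0 − 12 − 0)/2 = 0/2 = 0.
(Structurally: 0 ring(s) + 0 π bond(s) = 0.)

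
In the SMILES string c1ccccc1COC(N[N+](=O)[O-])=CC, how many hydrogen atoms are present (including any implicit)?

Hydrogens are implicit in SMILES; fill each atom to its normal valence:
  5 × C (aromatic): 1 H each → 5
  2 × O: no H
  1 × C: 3 H
  1 × C: 2 H
  1 × C: 1 H
  1 × C: no H
  1 × C (aromatic): no H
  1 × N: 1 H
  1 × N (charge +1): no H
  1 × O (charge -1): no H
  Total hydrogens = 12.

12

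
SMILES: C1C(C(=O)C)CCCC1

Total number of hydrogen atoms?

Hydrogens are implicit in SMILES; fill each atom to its normal valence:
  5 × C: 2 H each → 10
  1 × C: 3 H
  1 × C: 1 H
  1 × C: no H
  1 × O: no H
  Total hydrogens = 14.

14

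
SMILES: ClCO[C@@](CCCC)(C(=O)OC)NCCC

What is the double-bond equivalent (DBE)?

Molecular formula from the SMILES: C11H22ClNO3.
DoU = (2C + 2 + N − H − X)/2 = (2·11 + 2 + 1 − 22 − 1)/2 = 2/2 = 1.
(Structurally: 0 ring(s) + 1 π bond(s) = 1.)

1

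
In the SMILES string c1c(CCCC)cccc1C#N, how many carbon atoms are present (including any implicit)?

The symbol for carbon appears 11 times in the SMILES. Lowercase c denotes aromatic carbon and counts toward C.

11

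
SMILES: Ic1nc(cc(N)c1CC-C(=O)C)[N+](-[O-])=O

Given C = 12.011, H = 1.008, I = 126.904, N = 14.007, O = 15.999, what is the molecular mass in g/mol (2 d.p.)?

335.10

Molecular formula: C9H10IN3O3.
M = 9×12.011 + 10×1.008 + 1×126.904 + 3×14.007 + 3×15.999 = 335.10 g/mol.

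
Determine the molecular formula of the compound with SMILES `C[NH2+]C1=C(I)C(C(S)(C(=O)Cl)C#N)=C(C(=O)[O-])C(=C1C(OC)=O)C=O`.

Heavy atoms from the SMILES: 14 C, 1 Cl, 1 I, 2 N, 6 O, 1 S.
Implicit hydrogens by atom environment:
  6 × C (aromatic): no H
  5 × C: no H
  5 × O: no H
  2 × C: 3 H each → 6
  1 × C: 1 H
  1 × Cl: no H
  1 × I: no H
  1 × N (charge +1): 2 H
  1 × N: no H
  1 × O (charge -1): no H
  1 × S: 1 H
  Total hydrogens = 10.
Molecular formula: C14H10ClIN2O6S

C14H10ClIN2O6S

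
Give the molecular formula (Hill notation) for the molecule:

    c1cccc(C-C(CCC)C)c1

C12H18

Heavy atoms from the SMILES: 12 C.
Implicit hydrogens by atom environment:
  5 × C (aromatic): 1 H each → 5
  3 × C: 2 H each → 6
  2 × C: 3 H each → 6
  1 × C: 1 H
  1 × C (aromatic): no H
  Total hydrogens = 18.
Molecular formula: C12H18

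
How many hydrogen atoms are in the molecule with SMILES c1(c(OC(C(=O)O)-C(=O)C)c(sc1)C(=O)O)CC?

Hydrogens are implicit in SMILES; fill each atom to its normal valence:
  4 × O: no H
  3 × C (aromatic): no H
  3 × C: no H
  2 × C: 3 H each → 6
  2 × O: 1 H each → 2
  1 × C: 2 H
  1 × C (aromatic): 1 H
  1 × C: 1 H
  1 × S (aromatic): no H
  Total hydrogens = 12.

12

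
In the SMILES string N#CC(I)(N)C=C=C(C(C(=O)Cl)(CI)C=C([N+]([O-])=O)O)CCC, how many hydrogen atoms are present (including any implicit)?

Hydrogens are implicit in SMILES; fill each atom to its normal valence:
  7 × C: no H
  3 × C: 2 H each → 6
  2 × C: 1 H each → 2
  2 × I: no H
  2 × O: no H
  1 × C: 3 H
  1 × Cl: no H
  1 × N: 2 H
  1 × N (charge +1): no H
  1 × N: no H
  1 × O: 1 H
  1 × O (charge -1): no H
  Total hydrogens = 14.

14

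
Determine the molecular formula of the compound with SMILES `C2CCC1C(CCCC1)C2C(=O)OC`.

C12H20O2

Heavy atoms from the SMILES: 12 C, 2 O.
Implicit hydrogens by atom environment:
  7 × C: 2 H each → 14
  3 × C: 1 H each → 3
  2 × O: no H
  1 × C: 3 H
  1 × C: no H
  Total hydrogens = 20.
Molecular formula: C12H20O2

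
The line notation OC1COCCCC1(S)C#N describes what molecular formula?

C7H11NO2S

Heavy atoms from the SMILES: 7 C, 1 N, 2 O, 1 S.
Implicit hydrogens by atom environment:
  4 × C: 2 H each → 8
  2 × C: no H
  1 × C: 1 H
  1 × N: no H
  1 × O: 1 H
  1 × O: no H
  1 × S: 1 H
  Total hydrogens = 11.
Molecular formula: C7H11NO2S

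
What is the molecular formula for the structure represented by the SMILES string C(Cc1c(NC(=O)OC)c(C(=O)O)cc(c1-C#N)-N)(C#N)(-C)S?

Heavy atoms from the SMILES: 14 C, 4 N, 4 O, 1 S.
Implicit hydrogens by atom environment:
  5 × C (aromatic): no H
  5 × C: no H
  3 × O: no H
  2 × C: 3 H each → 6
  2 × N: no H
  1 × C: 2 H
  1 × C (aromatic): 1 H
  1 × N: 2 H
  1 × N: 1 H
  1 × O: 1 H
  1 × S: 1 H
  Total hydrogens = 14.
Molecular formula: C14H14N4O4S

C14H14N4O4S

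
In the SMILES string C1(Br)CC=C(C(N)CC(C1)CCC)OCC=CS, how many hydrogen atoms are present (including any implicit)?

Hydrogens are implicit in SMILES; fill each atom to its normal valence:
  6 × C: 2 H each → 12
  6 × C: 1 H each → 6
  1 × Br: no H
  1 × C: 3 H
  1 × C: no H
  1 × N: 2 H
  1 × O: no H
  1 × S: 1 H
  Total hydrogens = 24.

24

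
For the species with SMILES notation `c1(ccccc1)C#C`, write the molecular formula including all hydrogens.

Heavy atoms from the SMILES: 8 C.
Implicit hydrogens by atom environment:
  5 × C (aromatic): 1 H each → 5
  1 × C: 1 H
  1 × C (aromatic): no H
  1 × C: no H
  Total hydrogens = 6.
Molecular formula: C8H6

C8H6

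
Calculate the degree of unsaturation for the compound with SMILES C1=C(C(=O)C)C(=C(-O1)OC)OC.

4

Molecular formula from the SMILES: C8H10O4.
DoU = (2C + 2 + N − H − X)/2 = (2·8 + 2 + 0 − 10 − 0)/2 = 8/2 = 4.
(Structurally: 1 ring(s) + 3 π bond(s) = 4.)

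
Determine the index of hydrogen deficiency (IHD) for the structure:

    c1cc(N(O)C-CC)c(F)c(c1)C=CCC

Molecular formula from the SMILES: C13H18FNO.
DoU = (2C + 2 + N − H − X)/2 = (2·13 + 2 + 1 − 18 − 1)/2 = 10/2 = 5.
(Structurally: 1 ring(s) + 4 π bond(s) = 5.)

5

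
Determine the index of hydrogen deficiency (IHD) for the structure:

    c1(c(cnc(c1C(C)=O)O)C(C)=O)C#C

8

Molecular formula from the SMILES: C11H9NO3.
DoU = (2C + 2 + N − H − X)/2 = (2·11 + 2 + 1 − 9 − 0)/2 = 16/2 = 8.
(Structurally: 1 ring(s) + 7 π bond(s) = 8.)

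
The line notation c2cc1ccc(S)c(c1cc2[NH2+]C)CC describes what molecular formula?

Heavy atoms from the SMILES: 13 C, 1 N, 1 S.
Implicit hydrogens by atom environment:
  5 × C (aromatic): 1 H each → 5
  5 × C (aromatic): no H
  2 × C: 3 H each → 6
  1 × C: 2 H
  1 × N (charge +1): 2 H
  1 × S: 1 H
  Total hydrogens = 16.
Net charge +1.
Molecular formula: C13H16NS+

C13H16NS+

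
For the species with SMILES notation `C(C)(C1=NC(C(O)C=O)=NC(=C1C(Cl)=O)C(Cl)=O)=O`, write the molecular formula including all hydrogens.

C10H6Cl2N2O5

Heavy atoms from the SMILES: 10 C, 2 Cl, 2 N, 5 O.
Implicit hydrogens by atom environment:
  4 × C (aromatic): no H
  4 × O: no H
  3 × C: no H
  2 × C: 1 H each → 2
  2 × Cl: no H
  2 × N (aromatic): no H
  1 × C: 3 H
  1 × O: 1 H
  Total hydrogens = 6.
Molecular formula: C10H6Cl2N2O5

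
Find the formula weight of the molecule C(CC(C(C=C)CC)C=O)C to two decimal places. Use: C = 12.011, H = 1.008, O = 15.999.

Molecular formula: C10H18O.
M = 10×12.011 + 18×1.008 + 1×15.999 = 154.25 g/mol.

154.25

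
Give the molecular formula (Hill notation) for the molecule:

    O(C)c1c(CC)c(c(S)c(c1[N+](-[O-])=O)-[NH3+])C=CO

Heavy atoms from the SMILES: 11 C, 2 N, 4 O, 1 S.
Implicit hydrogens by atom environment:
  6 × C (aromatic): no H
  2 × C: 3 H each → 6
  2 × C: 1 H each → 2
  2 × O: no H
  1 × C: 2 H
  1 × N (charge +1): 3 H
  1 × N (charge +1): no H
  1 × O: 1 H
  1 × O (charge -1): no H
  1 × S: 1 H
  Total hydrogens = 15.
Net charge +1.
Molecular formula: C11H15N2O4S+

C11H15N2O4S+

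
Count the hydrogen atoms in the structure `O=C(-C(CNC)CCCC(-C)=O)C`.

19

Hydrogens are implicit in SMILES; fill each atom to its normal valence:
  4 × C: 2 H each → 8
  3 × C: 3 H each → 9
  2 × C: no H
  2 × O: no H
  1 × C: 1 H
  1 × N: 1 H
  Total hydrogens = 19.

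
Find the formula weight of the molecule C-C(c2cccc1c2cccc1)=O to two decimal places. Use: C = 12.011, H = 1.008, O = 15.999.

Molecular formula: C12H10O.
M = 12×12.011 + 10×1.008 + 1×15.999 = 170.21 g/mol.

170.21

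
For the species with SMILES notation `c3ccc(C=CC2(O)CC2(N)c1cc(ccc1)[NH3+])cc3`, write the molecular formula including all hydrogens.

Heavy atoms from the SMILES: 17 C, 2 N, 1 O.
Implicit hydrogens by atom environment:
  9 × C (aromatic): 1 H each → 9
  3 × C (aromatic): no H
  2 × C: 1 H each → 2
  2 × C: no H
  1 × C: 2 H
  1 × N (charge +1): 3 H
  1 × N: 2 H
  1 × O: 1 H
  Total hydrogens = 19.
Net charge +1.
Molecular formula: C17H19N2O+

C17H19N2O+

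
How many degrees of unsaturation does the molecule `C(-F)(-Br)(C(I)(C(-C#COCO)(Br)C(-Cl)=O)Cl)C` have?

3

Molecular formula from the SMILES: C8H6Br2Cl2FIO3.
DoU = (2C + 2 + N − H − X)/2 = (2·8 + 2 + 0 − 6 − 6)/2 = 6/2 = 3.
(Structurally: 0 ring(s) + 3 π bond(s) = 3.)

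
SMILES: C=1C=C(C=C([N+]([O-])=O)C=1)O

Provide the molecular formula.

Heavy atoms from the SMILES: 6 C, 1 N, 3 O.
Implicit hydrogens by atom environment:
  4 × C (aromatic): 1 H each → 4
  2 × C (aromatic): no H
  1 × N (charge +1): no H
  1 × O: 1 H
  1 × O: no H
  1 × O (charge -1): no H
  Total hydrogens = 5.
Molecular formula: C6H5NO3

C6H5NO3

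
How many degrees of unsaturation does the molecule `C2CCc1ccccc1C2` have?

Molecular formula from the SMILES: C10H12.
DoU = (2C + 2 + N − H − X)/2 = (2·10 + 2 + 0 − 12 − 0)/2 = 10/2 = 5.
(Structurally: 2 ring(s) + 3 π bond(s) = 5.)

5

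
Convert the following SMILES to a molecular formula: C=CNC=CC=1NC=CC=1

C8H10N2

Heavy atoms from the SMILES: 8 C, 2 N.
Implicit hydrogens by atom environment:
  3 × C (aromatic): 1 H each → 3
  3 × C: 1 H each → 3
  1 × C: 2 H
  1 × C (aromatic): no H
  1 × N (aromatic): 1 H
  1 × N: 1 H
  Total hydrogens = 10.
Molecular formula: C8H10N2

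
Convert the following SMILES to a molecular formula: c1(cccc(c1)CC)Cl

Heavy atoms from the SMILES: 8 C, 1 Cl.
Implicit hydrogens by atom environment:
  4 × C (aromatic): 1 H each → 4
  2 × C (aromatic): no H
  1 × C: 3 H
  1 × C: 2 H
  1 × Cl: no H
  Total hydrogens = 9.
Molecular formula: C8H9Cl

C8H9Cl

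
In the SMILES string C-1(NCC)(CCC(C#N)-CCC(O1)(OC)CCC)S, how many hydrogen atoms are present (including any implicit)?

Hydrogens are implicit in SMILES; fill each atom to its normal valence:
  7 × C: 2 H each → 14
  3 × C: 3 H each → 9
  3 × C: no H
  2 × O: no H
  1 × C: 1 H
  1 × N: 1 H
  1 × N: no H
  1 × S: 1 H
  Total hydrogens = 26.

26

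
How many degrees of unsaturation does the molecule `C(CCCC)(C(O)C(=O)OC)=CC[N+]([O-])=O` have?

Molecular formula from the SMILES: C10H17NO5.
DoU = (2C + 2 + N − H − X)/2 = (2·10 + 2 + 1 − 17 − 0)/2 = 6/2 = 3.
(Structurally: 0 ring(s) + 3 π bond(s) = 3.)

3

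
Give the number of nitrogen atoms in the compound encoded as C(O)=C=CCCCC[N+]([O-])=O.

1

The symbol for nitrogen appears 1 time in the SMILES.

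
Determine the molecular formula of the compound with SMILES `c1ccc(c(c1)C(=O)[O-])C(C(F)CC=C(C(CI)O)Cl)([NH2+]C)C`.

C16H20ClFINO3

Heavy atoms from the SMILES: 16 C, 1 Cl, 1 F, 1 I, 1 N, 3 O.
Implicit hydrogens by atom environment:
  4 × C (aromatic): 1 H each → 4
  3 × C: 1 H each → 3
  3 × C: no H
  2 × C: 3 H each → 6
  2 × C: 2 H each → 4
  2 × C (aromatic): no H
  1 × Cl: no H
  1 × F: no H
  1 × I: no H
  1 × N (charge +1): 2 H
  1 × O: 1 H
  1 × O: no H
  1 × O (charge -1): no H
  Total hydrogens = 20.
Molecular formula: C16H20ClFINO3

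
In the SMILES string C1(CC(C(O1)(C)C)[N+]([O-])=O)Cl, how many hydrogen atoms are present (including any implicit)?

10

Hydrogens are implicit in SMILES; fill each atom to its normal valence:
  2 × C: 3 H each → 6
  2 × C: 1 H each → 2
  2 × O: no H
  1 × C: 2 H
  1 × C: no H
  1 × Cl: no H
  1 × N (charge +1): no H
  1 × O (charge -1): no H
  Total hydrogens = 10.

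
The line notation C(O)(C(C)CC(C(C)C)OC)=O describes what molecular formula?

Heavy atoms from the SMILES: 9 C, 3 O.
Implicit hydrogens by atom environment:
  4 × C: 3 H each → 12
  3 × C: 1 H each → 3
  2 × O: no H
  1 × C: 2 H
  1 × C: no H
  1 × O: 1 H
  Total hydrogens = 18.
Molecular formula: C9H18O3

C9H18O3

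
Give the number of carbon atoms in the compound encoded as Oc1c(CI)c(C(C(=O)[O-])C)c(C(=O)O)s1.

The symbol for carbon appears 9 times in the SMILES. Lowercase c denotes aromatic carbon and counts toward C.

9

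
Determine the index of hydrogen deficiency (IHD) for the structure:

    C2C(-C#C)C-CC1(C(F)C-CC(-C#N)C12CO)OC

6

Molecular formula from the SMILES: C15H20FNO2.
DoU = (2C + 2 + N − H − X)/2 = (2·15 + 2 + 1 − 20 − 1)/2 = 12/2 = 6.
(Structurally: 2 ring(s) + 4 π bond(s) = 6.)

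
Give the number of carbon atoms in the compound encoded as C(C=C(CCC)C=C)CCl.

The symbol for carbon appears 9 times in the SMILES. (Cl is a single chlorine, not C + l.)

9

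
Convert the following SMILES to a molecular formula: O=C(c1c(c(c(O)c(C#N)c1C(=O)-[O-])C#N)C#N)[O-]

Heavy atoms from the SMILES: 11 C, 3 N, 5 O.
Implicit hydrogens by atom environment:
  6 × C (aromatic): no H
  5 × C: no H
  3 × N: no H
  2 × O: no H
  2 × O (charge -1): no H
  1 × O: 1 H
  Total hydrogens = 1.
Net charge -2.
Molecular formula: [C11HN3O5]2-

[C11HN3O5]2-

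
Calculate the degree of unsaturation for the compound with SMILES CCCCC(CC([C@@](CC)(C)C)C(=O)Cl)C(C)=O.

Molecular formula from the SMILES: C15H27ClO2.
DoU = (2C + 2 + N − H − X)/2 = (2·15 + 2 + 0 − 27 − 1)/2 = 4/2 = 2.
(Structurally: 0 ring(s) + 2 π bond(s) = 2.)

2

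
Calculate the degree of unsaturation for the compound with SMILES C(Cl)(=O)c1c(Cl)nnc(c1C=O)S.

6

Molecular formula from the SMILES: C6H2Cl2N2O2S.
DoU = (2C + 2 + N − H − X)/2 = (2·6 + 2 + 2 − 2 − 2)/2 = 12/2 = 6.
(Structurally: 1 ring(s) + 5 π bond(s) = 6.)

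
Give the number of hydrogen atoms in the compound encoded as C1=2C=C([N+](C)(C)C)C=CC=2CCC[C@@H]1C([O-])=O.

Hydrogens are implicit in SMILES; fill each atom to its normal valence:
  3 × C: 3 H each → 9
  3 × C: 2 H each → 6
  3 × C (aromatic): 1 H each → 3
  3 × C (aromatic): no H
  1 × C: 1 H
  1 × C: no H
  1 × N (charge +1): no H
  1 × O: no H
  1 × O (charge -1): no H
  Total hydrogens = 19.

19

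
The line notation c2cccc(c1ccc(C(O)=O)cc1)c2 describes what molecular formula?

Heavy atoms from the SMILES: 13 C, 2 O.
Implicit hydrogens by atom environment:
  9 × C (aromatic): 1 H each → 9
  3 × C (aromatic): no H
  1 × C: no H
  1 × O: 1 H
  1 × O: no H
  Total hydrogens = 10.
Molecular formula: C13H10O2

C13H10O2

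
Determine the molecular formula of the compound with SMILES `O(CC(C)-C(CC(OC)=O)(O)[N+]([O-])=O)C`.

C8H15NO6

Heavy atoms from the SMILES: 8 C, 1 N, 6 O.
Implicit hydrogens by atom environment:
  4 × O: no H
  3 × C: 3 H each → 9
  2 × C: 2 H each → 4
  2 × C: no H
  1 × C: 1 H
  1 × N (charge +1): no H
  1 × O: 1 H
  1 × O (charge -1): no H
  Total hydrogens = 15.
Molecular formula: C8H15NO6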